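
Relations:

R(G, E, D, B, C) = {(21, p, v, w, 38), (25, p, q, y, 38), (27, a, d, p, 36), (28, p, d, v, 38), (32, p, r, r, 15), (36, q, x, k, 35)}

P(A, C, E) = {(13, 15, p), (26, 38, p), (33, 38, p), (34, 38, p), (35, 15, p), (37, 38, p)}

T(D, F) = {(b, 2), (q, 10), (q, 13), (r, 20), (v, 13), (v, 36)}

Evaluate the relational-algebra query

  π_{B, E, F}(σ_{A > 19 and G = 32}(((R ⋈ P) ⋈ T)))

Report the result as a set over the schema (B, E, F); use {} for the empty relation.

{(r, p, 20)}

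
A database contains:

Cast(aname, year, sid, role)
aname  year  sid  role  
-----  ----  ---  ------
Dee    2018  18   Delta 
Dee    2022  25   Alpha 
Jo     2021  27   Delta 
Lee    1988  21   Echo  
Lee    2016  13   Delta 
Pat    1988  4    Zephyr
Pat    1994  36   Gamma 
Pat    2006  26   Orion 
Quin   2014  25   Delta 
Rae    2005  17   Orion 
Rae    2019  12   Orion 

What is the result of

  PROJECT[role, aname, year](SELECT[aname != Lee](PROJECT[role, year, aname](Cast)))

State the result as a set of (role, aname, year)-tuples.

{(Alpha, Dee, 2022), (Delta, Dee, 2018), (Delta, Jo, 2021), (Delta, Quin, 2014), (Gamma, Pat, 1994), (Orion, Pat, 2006), (Orion, Rae, 2005), (Orion, Rae, 2019), (Zephyr, Pat, 1988)}

Keep only column(s) role, year, aname: {(Alpha, 2022, Dee), (Delta, 2014, Quin), (Delta, 2016, Lee), (Delta, 2018, Dee), (Delta, 2021, Jo), (Echo, 1988, Lee), (Gamma, 1994, Pat), (Orion, 2005, Rae), (Orion, 2006, Pat), (Orion, 2019, Rae), (Zephyr, 1988, Pat)}
σ[aname != Lee]: keep tuples satisfying aname != Lee → {(Alpha, 2022, Dee), (Delta, 2014, Quin), (Delta, 2018, Dee), (Delta, 2021, Jo), (Gamma, 1994, Pat), (Orion, 2005, Rae), (Orion, 2006, Pat), (Orion, 2019, Rae), (Zephyr, 1988, Pat)}
Keep only column(s) role, aname, year: {(Alpha, Dee, 2022), (Delta, Dee, 2018), (Delta, Jo, 2021), (Delta, Quin, 2014), (Gamma, Pat, 1994), (Orion, Pat, 2006), (Orion, Rae, 2005), (Orion, Rae, 2019), (Zephyr, Pat, 1988)}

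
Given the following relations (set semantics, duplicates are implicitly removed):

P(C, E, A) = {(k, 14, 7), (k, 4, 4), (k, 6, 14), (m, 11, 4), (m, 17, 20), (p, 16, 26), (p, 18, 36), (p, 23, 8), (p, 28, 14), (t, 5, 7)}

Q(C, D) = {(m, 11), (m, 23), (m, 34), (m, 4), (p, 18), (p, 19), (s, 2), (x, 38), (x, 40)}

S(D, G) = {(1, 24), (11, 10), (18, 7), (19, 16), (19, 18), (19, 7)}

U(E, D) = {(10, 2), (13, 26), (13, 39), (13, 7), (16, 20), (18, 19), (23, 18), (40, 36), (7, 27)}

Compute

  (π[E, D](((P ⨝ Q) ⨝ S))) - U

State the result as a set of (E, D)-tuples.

Natural join on C: {(m, 11, 4, 11), (m, 11, 4, 23), (m, 11, 4, 34), (m, 11, 4, 4), (m, 17, 20, 11), (m, 17, 20, 23), (m, 17, 20, 34), (m, 17, 20, 4), (p, 16, 26, 18), (p, 16, 26, 19), (p, 18, 36, 18), (p, 18, 36, 19), (p, 23, 8, 18), (p, 23, 8, 19), (p, 28, 14, 18), (p, 28, 14, 19)}
Natural join on D: {(m, 11, 4, 11, 10), (m, 17, 20, 11, 10), (p, 16, 26, 18, 7), (p, 16, 26, 19, 16), (p, 16, 26, 19, 18), (p, 16, 26, 19, 7), (p, 18, 36, 18, 7), (p, 18, 36, 19, 16), (p, 18, 36, 19, 18), (p, 18, 36, 19, 7), (p, 23, 8, 18, 7), (p, 23, 8, 19, 16), (p, 23, 8, 19, 18), (p, 23, 8, 19, 7), (p, 28, 14, 18, 7), (p, 28, 14, 19, 16), (p, 28, 14, 19, 18), (p, 28, 14, 19, 7)}
π[E, D]: project onto (E, D) (8 duplicate(s) eliminated) → {(11, 11), (16, 18), (16, 19), (17, 11), (18, 18), (18, 19), (23, 18), (23, 19), (28, 18), (28, 19)}
Taking the difference: {(11, 11), (16, 18), (16, 19), (17, 11), (18, 18), (23, 19), (28, 18), (28, 19)}

{(11, 11), (16, 18), (16, 19), (17, 11), (18, 18), (23, 19), (28, 18), (28, 19)}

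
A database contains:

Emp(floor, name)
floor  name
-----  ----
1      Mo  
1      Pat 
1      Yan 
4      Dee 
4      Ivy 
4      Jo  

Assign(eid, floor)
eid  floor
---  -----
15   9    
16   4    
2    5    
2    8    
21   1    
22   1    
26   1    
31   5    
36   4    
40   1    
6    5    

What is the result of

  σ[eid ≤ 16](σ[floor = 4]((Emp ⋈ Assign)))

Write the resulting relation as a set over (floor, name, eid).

Natural join on floor: {(1, Mo, 21), (1, Mo, 22), (1, Mo, 26), (1, Mo, 40), (1, Pat, 21), (1, Pat, 22), (1, Pat, 26), (1, Pat, 40), (1, Yan, 21), (1, Yan, 22), (1, Yan, 26), (1, Yan, 40), (4, Dee, 16), (4, Dee, 36), (4, Ivy, 16), (4, Ivy, 36), (4, Jo, 16), (4, Jo, 36)}
Selection floor = 4: {(4, Dee, 16), (4, Dee, 36), (4, Ivy, 16), (4, Ivy, 36), (4, Jo, 16), (4, Jo, 36)}
Selection eid ≤ 16: {(4, Dee, 16), (4, Ivy, 16), (4, Jo, 16)}

{(4, Dee, 16), (4, Ivy, 16), (4, Jo, 16)}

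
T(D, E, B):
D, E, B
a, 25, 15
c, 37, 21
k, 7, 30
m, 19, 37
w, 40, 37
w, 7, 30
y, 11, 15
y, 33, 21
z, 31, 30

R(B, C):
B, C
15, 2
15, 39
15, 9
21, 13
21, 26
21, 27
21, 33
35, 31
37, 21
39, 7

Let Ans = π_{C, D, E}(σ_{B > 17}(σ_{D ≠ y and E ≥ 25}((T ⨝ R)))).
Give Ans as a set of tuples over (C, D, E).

{(13, c, 37), (21, w, 40), (26, c, 37), (27, c, 37), (33, c, 37)}

Natural join on B: {(a, 25, 15, 2), (a, 25, 15, 39), (a, 25, 15, 9), (c, 37, 21, 13), (c, 37, 21, 26), (c, 37, 21, 27), (c, 37, 21, 33), (m, 19, 37, 21), (w, 40, 37, 21), (y, 11, 15, 2), (y, 11, 15, 39), (y, 11, 15, 9), (y, 33, 21, 13), (y, 33, 21, 26), (y, 33, 21, 27), (y, 33, 21, 33)}
σ[D ≠ y and E ≥ 25]: keep tuples satisfying D ≠ y and E ≥ 25 → {(a, 25, 15, 2), (a, 25, 15, 39), (a, 25, 15, 9), (c, 37, 21, 13), (c, 37, 21, 26), (c, 37, 21, 27), (c, 37, 21, 33), (w, 40, 37, 21)}
σ[B > 17]: keep tuples satisfying B > 17 → {(c, 37, 21, 13), (c, 37, 21, 26), (c, 37, 21, 27), (c, 37, 21, 33), (w, 40, 37, 21)}
π_{C, D, E} gives {(13, c, 37), (21, w, 40), (26, c, 37), (27, c, 37), (33, c, 37)}.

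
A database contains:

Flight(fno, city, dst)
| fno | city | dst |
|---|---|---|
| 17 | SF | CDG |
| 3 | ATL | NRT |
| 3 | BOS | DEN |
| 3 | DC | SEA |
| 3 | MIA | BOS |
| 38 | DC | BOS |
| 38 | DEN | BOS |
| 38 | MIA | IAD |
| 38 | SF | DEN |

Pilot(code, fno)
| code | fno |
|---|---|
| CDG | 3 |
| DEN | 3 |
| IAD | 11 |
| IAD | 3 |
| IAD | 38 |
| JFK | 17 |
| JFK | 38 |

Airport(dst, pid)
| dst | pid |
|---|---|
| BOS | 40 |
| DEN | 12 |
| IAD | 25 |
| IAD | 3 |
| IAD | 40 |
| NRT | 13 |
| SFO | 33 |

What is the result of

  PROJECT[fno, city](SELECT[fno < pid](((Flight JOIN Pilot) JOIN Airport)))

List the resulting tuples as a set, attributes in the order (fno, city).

{(3, ATL), (3, BOS), (3, MIA), (38, DC), (38, DEN), (38, MIA)}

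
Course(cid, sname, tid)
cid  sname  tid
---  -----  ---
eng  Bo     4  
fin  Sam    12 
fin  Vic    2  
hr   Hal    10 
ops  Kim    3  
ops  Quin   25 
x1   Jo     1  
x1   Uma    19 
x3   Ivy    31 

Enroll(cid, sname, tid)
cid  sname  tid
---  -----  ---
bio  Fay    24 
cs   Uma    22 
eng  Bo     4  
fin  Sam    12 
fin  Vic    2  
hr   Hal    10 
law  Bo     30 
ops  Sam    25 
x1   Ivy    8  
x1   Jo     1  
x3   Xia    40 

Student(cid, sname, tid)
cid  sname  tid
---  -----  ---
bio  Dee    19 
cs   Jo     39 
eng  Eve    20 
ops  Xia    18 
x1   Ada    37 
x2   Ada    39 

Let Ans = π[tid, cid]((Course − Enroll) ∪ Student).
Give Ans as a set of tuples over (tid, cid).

Difference: {(eng, Bo, 4), (fin, Sam, 12), (fin, Vic, 2), (hr, Hal, 10), (ops, Kim, 3), (ops, Quin, 25), (x1, Jo, 1), (x1, Uma, 19), (x3, Ivy, 31)} with {(bio, Fay, 24), (cs, Uma, 22), (eng, Bo, 4), (fin, Sam, 12), (fin, Vic, 2), (hr, Hal, 10), (law, Bo, 30), (ops, Sam, 25), (x1, Ivy, 8), (x1, Jo, 1), (x3, Xia, 40)} → {(ops, Kim, 3), (ops, Quin, 25), (x1, Uma, 19), (x3, Ivy, 31)}
Union: {(ops, Kim, 3), (ops, Quin, 25), (x1, Uma, 19), (x3, Ivy, 31)} with {(bio, Dee, 19), (cs, Jo, 39), (eng, Eve, 20), (ops, Xia, 18), (x1, Ada, 37), (x2, Ada, 39)} → {(bio, Dee, 19), (cs, Jo, 39), (eng, Eve, 20), (ops, Kim, 3), (ops, Quin, 25), (ops, Xia, 18), (x1, Ada, 37), (x1, Uma, 19), (x2, Ada, 39), (x3, Ivy, 31)}
Projecting to tid, cid: {(18, ops), (19, bio), (19, x1), (20, eng), (25, ops), (3, ops), (31, x3), (37, x1), (39, cs), (39, x2)}

{(18, ops), (19, bio), (19, x1), (20, eng), (25, ops), (3, ops), (31, x3), (37, x1), (39, cs), (39, x2)}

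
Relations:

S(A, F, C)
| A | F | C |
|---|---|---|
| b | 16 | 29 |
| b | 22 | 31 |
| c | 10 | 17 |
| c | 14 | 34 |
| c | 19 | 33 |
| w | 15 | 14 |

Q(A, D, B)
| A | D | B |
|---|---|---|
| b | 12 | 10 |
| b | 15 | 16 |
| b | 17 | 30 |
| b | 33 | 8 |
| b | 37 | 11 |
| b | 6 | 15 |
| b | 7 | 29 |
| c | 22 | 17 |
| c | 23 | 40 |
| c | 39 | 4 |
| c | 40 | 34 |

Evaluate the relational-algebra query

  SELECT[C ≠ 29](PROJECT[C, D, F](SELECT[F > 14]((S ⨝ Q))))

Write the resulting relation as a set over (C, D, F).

Natural join on A: {(b, 16, 29, 12, 10), (b, 16, 29, 15, 16), (b, 16, 29, 17, 30), (b, 16, 29, 33, 8), (b, 16, 29, 37, 11), (b, 16, 29, 6, 15), (b, 16, 29, 7, 29), (b, 22, 31, 12, 10), (b, 22, 31, 15, 16), (b, 22, 31, 17, 30), (b, 22, 31, 33, 8), (b, 22, 31, 37, 11), (b, 22, 31, 6, 15), (b, 22, 31, 7, 29), (c, 10, 17, 22, 17), (c, 10, 17, 23, 40), (c, 10, 17, 39, 4), (c, 10, 17, 40, 34), (c, 14, 34, 22, 17), (c, 14, 34, 23, 40), (c, 14, 34, 39, 4), (c, 14, 34, 40, 34), (c, 19, 33, 22, 17), (c, 19, 33, 23, 40), (c, 19, 33, 39, 4), (c, 19, 33, 40, 34)}
Apply σ_{F > 14}; surviving tuples: {(b, 16, 29, 12, 10), (b, 16, 29, 15, 16), (b, 16, 29, 17, 30), (b, 16, 29, 33, 8), (b, 16, 29, 37, 11), (b, 16, 29, 6, 15), (b, 16, 29, 7, 29), (b, 22, 31, 12, 10), (b, 22, 31, 15, 16), (b, 22, 31, 17, 30), (b, 22, 31, 33, 8), (b, 22, 31, 37, 11), (b, 22, 31, 6, 15), (b, 22, 31, 7, 29), (c, 19, 33, 22, 17), (c, 19, 33, 23, 40), (c, 19, 33, 39, 4), (c, 19, 33, 40, 34)}
Keep only column(s) C, D, F: {(29, 12, 16), (29, 15, 16), (29, 17, 16), (29, 33, 16), (29, 37, 16), (29, 6, 16), (29, 7, 16), (31, 12, 22), (31, 15, 22), (31, 17, 22), (31, 33, 22), (31, 37, 22), (31, 6, 22), (31, 7, 22), (33, 22, 19), (33, 23, 19), (33, 39, 19), (33, 40, 19)}
Apply σ_{C ≠ 29}; surviving tuples: {(31, 12, 22), (31, 15, 22), (31, 17, 22), (31, 33, 22), (31, 37, 22), (31, 6, 22), (31, 7, 22), (33, 22, 19), (33, 23, 19), (33, 39, 19), (33, 40, 19)}

{(31, 12, 22), (31, 15, 22), (31, 17, 22), (31, 33, 22), (31, 37, 22), (31, 6, 22), (31, 7, 22), (33, 22, 19), (33, 23, 19), (33, 39, 19), (33, 40, 19)}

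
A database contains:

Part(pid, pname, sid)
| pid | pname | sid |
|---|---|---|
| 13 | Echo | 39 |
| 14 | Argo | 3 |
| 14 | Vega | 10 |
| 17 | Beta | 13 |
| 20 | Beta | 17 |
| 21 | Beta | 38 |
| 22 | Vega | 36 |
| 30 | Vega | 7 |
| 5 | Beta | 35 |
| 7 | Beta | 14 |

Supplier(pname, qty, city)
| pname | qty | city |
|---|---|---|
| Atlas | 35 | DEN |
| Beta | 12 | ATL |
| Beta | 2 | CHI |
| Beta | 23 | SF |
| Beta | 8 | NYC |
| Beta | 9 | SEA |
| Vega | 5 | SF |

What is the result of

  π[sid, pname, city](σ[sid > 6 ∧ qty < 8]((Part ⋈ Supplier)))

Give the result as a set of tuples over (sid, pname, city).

Natural join on pname: {(14, Vega, 10, 5, SF), (17, Beta, 13, 12, ATL), (17, Beta, 13, 2, CHI), (17, Beta, 13, 23, SF), (17, Beta, 13, 8, NYC), (17, Beta, 13, 9, SEA), (20, Beta, 17, 12, ATL), (20, Beta, 17, 2, CHI), (20, Beta, 17, 23, SF), (20, Beta, 17, 8, NYC), (20, Beta, 17, 9, SEA), (21, Beta, 38, 12, ATL), (21, Beta, 38, 2, CHI), (21, Beta, 38, 23, SF), (21, Beta, 38, 8, NYC), (21, Beta, 38, 9, SEA), (22, Vega, 36, 5, SF), (30, Vega, 7, 5, SF), (5, Beta, 35, 12, ATL), (5, Beta, 35, 2, CHI), (5, Beta, 35, 23, SF), (5, Beta, 35, 8, NYC), (5, Beta, 35, 9, SEA), (7, Beta, 14, 12, ATL), (7, Beta, 14, 2, CHI), (7, Beta, 14, 23, SF), (7, Beta, 14, 8, NYC), (7, Beta, 14, 9, SEA)}
Selection sid > 6 ∧ qty < 8: {(14, Vega, 10, 5, SF), (17, Beta, 13, 2, CHI), (20, Beta, 17, 2, CHI), (21, Beta, 38, 2, CHI), (22, Vega, 36, 5, SF), (30, Vega, 7, 5, SF), (5, Beta, 35, 2, CHI), (7, Beta, 14, 2, CHI)}
Keep only column(s) sid, pname, city: {(10, Vega, SF), (13, Beta, CHI), (14, Beta, CHI), (17, Beta, CHI), (35, Beta, CHI), (36, Vega, SF), (38, Beta, CHI), (7, Vega, SF)}

{(10, Vega, SF), (13, Beta, CHI), (14, Beta, CHI), (17, Beta, CHI), (35, Beta, CHI), (36, Vega, SF), (38, Beta, CHI), (7, Vega, SF)}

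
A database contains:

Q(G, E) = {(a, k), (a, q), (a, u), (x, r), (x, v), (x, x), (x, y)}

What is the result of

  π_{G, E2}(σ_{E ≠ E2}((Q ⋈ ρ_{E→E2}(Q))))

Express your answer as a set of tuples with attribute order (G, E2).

ρ[E→E2]: schema becomes (G, E2); tuples unchanged.
Joining Q and ρ_{E→E2}(Q) on G yields {(a, k, k), (a, k, q), (a, k, u), (a, q, k), (a, q, q), (a, q, u), (a, u, k), (a, u, q), (a, u, u), (x, r, r), (x, r, v), (x, r, x), (x, r, y), (x, v, r), (x, v, v), (x, v, x), (x, v, y), (x, x, r), (x, x, v), (x, x, x), (x, x, y), (x, y, r), (x, y, v), (x, y, x), (x, y, y)}.
Filtering on E ≠ E2 leaves {(a, k, q), (a, k, u), (a, q, k), (a, q, u), (a, u, k), (a, u, q), (x, r, v), (x, r, x), (x, r, y), (x, v, r), (x, v, x), (x, v, y), (x, x, r), (x, x, v), (x, x, y), (x, y, r), (x, y, v), (x, y, x)}.
Projecting to G, E2 (11 duplicate(s) eliminated): {(a, k), (a, q), (a, u), (x, r), (x, v), (x, x), (x, y)}

{(a, k), (a, q), (a, u), (x, r), (x, v), (x, x), (x, y)}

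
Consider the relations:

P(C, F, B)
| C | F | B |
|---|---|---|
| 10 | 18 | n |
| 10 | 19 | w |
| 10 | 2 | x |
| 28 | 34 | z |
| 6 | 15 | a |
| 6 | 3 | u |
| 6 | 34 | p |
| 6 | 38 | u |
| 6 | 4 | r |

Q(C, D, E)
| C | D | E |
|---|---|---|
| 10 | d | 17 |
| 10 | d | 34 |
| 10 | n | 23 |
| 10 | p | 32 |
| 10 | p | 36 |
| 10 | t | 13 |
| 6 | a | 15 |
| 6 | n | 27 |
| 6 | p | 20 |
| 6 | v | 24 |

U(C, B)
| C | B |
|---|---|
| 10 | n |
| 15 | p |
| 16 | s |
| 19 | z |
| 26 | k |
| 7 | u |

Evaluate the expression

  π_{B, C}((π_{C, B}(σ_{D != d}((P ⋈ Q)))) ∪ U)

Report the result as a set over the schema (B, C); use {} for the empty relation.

{(a, 6), (k, 26), (n, 10), (p, 15), (p, 6), (r, 6), (s, 16), (u, 6), (u, 7), (w, 10), (x, 10), (z, 19)}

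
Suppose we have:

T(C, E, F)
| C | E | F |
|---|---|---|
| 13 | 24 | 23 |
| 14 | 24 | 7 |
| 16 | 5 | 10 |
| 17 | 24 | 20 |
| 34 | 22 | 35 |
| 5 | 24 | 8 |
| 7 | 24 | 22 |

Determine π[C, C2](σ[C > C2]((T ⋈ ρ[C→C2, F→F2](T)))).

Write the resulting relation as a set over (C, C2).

ρ[C→C2, F→F2]: schema becomes (C2, E, F2); tuples unchanged.
Natural join on E: {(13, 24, 23, 13, 23), (13, 24, 23, 14, 7), (13, 24, 23, 17, 20), (13, 24, 23, 5, 8), (13, 24, 23, 7, 22), (14, 24, 7, 13, 23), (14, 24, 7, 14, 7), (14, 24, 7, 17, 20), (14, 24, 7, 5, 8), (14, 24, 7, 7, 22), (16, 5, 10, 16, 10), (17, 24, 20, 13, 23), (17, 24, 20, 14, 7), (17, 24, 20, 17, 20), (17, 24, 20, 5, 8), (17, 24, 20, 7, 22), (34, 22, 35, 34, 35), (5, 24, 8, 13, 23), (5, 24, 8, 14, 7), (5, 24, 8, 17, 20), (5, 24, 8, 5, 8), (5, 24, 8, 7, 22), (7, 24, 22, 13, 23), (7, 24, 22, 14, 7), (7, 24, 22, 17, 20), (7, 24, 22, 5, 8), (7, 24, 22, 7, 22)}
Filtering on C > C2 leaves {(13, 24, 23, 5, 8), (13, 24, 23, 7, 22), (14, 24, 7, 13, 23), (14, 24, 7, 5, 8), (14, 24, 7, 7, 22), (17, 24, 20, 13, 23), (17, 24, 20, 14, 7), (17, 24, 20, 5, 8), (17, 24, 20, 7, 22), (7, 24, 22, 5, 8)}.
Projecting to C, C2: {(13, 5), (13, 7), (14, 13), (14, 5), (14, 7), (17, 13), (17, 14), (17, 5), (17, 7), (7, 5)}

{(13, 5), (13, 7), (14, 13), (14, 5), (14, 7), (17, 13), (17, 14), (17, 5), (17, 7), (7, 5)}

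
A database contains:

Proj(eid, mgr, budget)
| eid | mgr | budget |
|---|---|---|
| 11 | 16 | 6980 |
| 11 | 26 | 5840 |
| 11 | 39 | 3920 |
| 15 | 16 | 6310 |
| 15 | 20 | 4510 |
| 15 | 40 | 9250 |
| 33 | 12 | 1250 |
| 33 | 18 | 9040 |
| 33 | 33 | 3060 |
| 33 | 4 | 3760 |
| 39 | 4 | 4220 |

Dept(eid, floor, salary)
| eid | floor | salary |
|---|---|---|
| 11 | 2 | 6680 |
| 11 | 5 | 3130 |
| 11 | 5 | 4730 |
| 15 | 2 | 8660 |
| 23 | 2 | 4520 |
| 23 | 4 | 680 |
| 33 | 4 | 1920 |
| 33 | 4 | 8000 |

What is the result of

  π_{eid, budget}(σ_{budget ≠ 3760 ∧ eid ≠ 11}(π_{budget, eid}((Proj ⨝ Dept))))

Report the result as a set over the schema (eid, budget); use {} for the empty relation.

{(15, 4510), (15, 6310), (15, 9250), (33, 1250), (33, 3060), (33, 9040)}

Joining Proj and Dept on eid yields {(11, 16, 6980, 2, 6680), (11, 16, 6980, 5, 3130), (11, 16, 6980, 5, 4730), (11, 26, 5840, 2, 6680), (11, 26, 5840, 5, 3130), (11, 26, 5840, 5, 4730), (11, 39, 3920, 2, 6680), (11, 39, 3920, 5, 3130), (11, 39, 3920, 5, 4730), (15, 16, 6310, 2, 8660), (15, 20, 4510, 2, 8660), (15, 40, 9250, 2, 8660), (33, 12, 1250, 4, 1920), (33, 12, 1250, 4, 8000), (33, 18, 9040, 4, 1920), (33, 18, 9040, 4, 8000), (33, 33, 3060, 4, 1920), (33, 33, 3060, 4, 8000), (33, 4, 3760, 4, 1920), (33, 4, 3760, 4, 8000)}.
π[budget, eid]: project onto (budget, eid) (10 duplicate(s) eliminated) → {(1250, 33), (3060, 33), (3760, 33), (3920, 11), (4510, 15), (5840, 11), (6310, 15), (6980, 11), (9040, 33), (9250, 15)}
Selection budget ≠ 3760 ∧ eid ≠ 11: {(1250, 33), (3060, 33), (4510, 15), (6310, 15), (9040, 33), (9250, 15)}
π[eid, budget]: project onto (eid, budget) → {(15, 4510), (15, 6310), (15, 9250), (33, 1250), (33, 3060), (33, 9040)}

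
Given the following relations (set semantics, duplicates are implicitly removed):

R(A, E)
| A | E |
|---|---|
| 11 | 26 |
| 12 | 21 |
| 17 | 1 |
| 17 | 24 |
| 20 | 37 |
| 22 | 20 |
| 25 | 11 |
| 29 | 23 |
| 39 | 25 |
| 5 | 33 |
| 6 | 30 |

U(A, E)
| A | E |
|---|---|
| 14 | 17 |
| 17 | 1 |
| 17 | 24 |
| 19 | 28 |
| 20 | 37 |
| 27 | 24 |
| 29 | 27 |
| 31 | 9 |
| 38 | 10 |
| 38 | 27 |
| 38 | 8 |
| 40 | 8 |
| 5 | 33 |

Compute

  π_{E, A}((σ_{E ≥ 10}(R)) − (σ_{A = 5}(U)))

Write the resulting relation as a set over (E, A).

{(11, 25), (20, 22), (21, 12), (23, 29), (24, 17), (25, 39), (26, 11), (30, 6), (37, 20)}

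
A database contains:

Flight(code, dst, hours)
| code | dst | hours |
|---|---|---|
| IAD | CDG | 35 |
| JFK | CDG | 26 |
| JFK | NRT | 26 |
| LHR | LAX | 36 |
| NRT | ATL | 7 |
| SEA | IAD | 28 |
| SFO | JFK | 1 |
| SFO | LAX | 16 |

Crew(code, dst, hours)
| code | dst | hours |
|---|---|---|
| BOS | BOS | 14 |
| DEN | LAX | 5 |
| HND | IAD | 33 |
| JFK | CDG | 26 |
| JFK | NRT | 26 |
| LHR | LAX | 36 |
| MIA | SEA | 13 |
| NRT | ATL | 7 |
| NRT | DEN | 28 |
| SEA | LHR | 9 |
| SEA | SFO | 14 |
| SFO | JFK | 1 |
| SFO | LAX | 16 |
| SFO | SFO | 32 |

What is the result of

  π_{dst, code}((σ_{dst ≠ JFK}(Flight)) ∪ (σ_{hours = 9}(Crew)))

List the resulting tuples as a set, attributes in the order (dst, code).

{(ATL, NRT), (CDG, IAD), (CDG, JFK), (IAD, SEA), (LAX, LHR), (LAX, SFO), (LHR, SEA), (NRT, JFK)}

Selection dst ≠ JFK: {(IAD, CDG, 35), (JFK, CDG, 26), (JFK, NRT, 26), (LHR, LAX, 36), (NRT, ATL, 7), (SEA, IAD, 28), (SFO, LAX, 16)}
Selection hours = 9: {(SEA, LHR, 9)}
Union: {(IAD, CDG, 35), (JFK, CDG, 26), (JFK, NRT, 26), (LHR, LAX, 36), (NRT, ATL, 7), (SEA, IAD, 28), (SFO, LAX, 16)} with {(SEA, LHR, 9)} → {(IAD, CDG, 35), (JFK, CDG, 26), (JFK, NRT, 26), (LHR, LAX, 36), (NRT, ATL, 7), (SEA, IAD, 28), (SEA, LHR, 9), (SFO, LAX, 16)}
Keep only column(s) dst, code: {(ATL, NRT), (CDG, IAD), (CDG, JFK), (IAD, SEA), (LAX, LHR), (LAX, SFO), (LHR, SEA), (NRT, JFK)}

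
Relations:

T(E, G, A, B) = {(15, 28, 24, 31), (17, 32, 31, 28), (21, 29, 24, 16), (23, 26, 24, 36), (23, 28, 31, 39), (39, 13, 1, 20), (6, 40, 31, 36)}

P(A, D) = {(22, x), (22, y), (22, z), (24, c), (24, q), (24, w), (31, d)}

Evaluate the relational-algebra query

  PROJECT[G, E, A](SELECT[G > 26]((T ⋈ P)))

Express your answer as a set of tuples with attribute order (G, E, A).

{(28, 15, 24), (28, 23, 31), (29, 21, 24), (32, 17, 31), (40, 6, 31)}

Natural join on A: {(15, 28, 24, 31, c), (15, 28, 24, 31, q), (15, 28, 24, 31, w), (17, 32, 31, 28, d), (21, 29, 24, 16, c), (21, 29, 24, 16, q), (21, 29, 24, 16, w), (23, 26, 24, 36, c), (23, 26, 24, 36, q), (23, 26, 24, 36, w), (23, 28, 31, 39, d), (6, 40, 31, 36, d)}
Selection G > 26: {(15, 28, 24, 31, c), (15, 28, 24, 31, q), (15, 28, 24, 31, w), (17, 32, 31, 28, d), (21, 29, 24, 16, c), (21, 29, 24, 16, q), (21, 29, 24, 16, w), (23, 28, 31, 39, d), (6, 40, 31, 36, d)}
π[G, E, A]: project onto (G, E, A) (4 duplicate(s) eliminated) → {(28, 15, 24), (28, 23, 31), (29, 21, 24), (32, 17, 31), (40, 6, 31)}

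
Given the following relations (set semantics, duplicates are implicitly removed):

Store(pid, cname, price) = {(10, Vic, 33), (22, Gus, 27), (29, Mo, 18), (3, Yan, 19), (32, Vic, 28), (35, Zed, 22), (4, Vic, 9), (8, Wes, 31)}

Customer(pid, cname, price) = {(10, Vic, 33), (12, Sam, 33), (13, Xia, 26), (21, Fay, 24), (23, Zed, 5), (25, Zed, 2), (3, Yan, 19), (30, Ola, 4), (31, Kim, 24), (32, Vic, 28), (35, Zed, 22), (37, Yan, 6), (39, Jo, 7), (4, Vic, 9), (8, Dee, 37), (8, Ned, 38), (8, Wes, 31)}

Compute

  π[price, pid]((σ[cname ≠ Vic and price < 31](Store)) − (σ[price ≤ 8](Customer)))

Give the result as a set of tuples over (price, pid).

{(18, 29), (19, 3), (22, 35), (27, 22)}

σ[cname ≠ Vic and price < 31]: keep tuples satisfying cname ≠ Vic and price < 31 → {(22, Gus, 27), (29, Mo, 18), (3, Yan, 19), (35, Zed, 22)}
σ[price ≤ 8]: keep tuples satisfying price ≤ 8 → {(23, Zed, 5), (25, Zed, 2), (30, Ola, 4), (37, Yan, 6), (39, Jo, 7)}
Taking the difference: {(22, Gus, 27), (29, Mo, 18), (3, Yan, 19), (35, Zed, 22)}
Projecting to price, pid: {(18, 29), (19, 3), (22, 35), (27, 22)}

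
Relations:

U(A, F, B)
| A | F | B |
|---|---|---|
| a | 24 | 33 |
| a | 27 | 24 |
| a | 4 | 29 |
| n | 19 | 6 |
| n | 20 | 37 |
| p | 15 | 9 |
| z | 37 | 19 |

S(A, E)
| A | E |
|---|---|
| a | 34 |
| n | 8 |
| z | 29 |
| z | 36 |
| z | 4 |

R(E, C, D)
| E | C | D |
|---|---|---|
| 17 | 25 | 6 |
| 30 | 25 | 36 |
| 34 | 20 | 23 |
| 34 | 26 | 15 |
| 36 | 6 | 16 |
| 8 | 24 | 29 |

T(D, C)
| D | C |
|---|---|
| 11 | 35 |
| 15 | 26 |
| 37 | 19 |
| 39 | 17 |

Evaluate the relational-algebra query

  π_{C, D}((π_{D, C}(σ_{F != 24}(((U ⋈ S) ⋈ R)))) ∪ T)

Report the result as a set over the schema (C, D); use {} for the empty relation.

{(17, 39), (19, 37), (20, 23), (24, 29), (26, 15), (35, 11), (6, 16)}

U ⋈ S (natural join on A): {(a, 24, 33, 34), (a, 27, 24, 34), (a, 4, 29, 34), (n, 19, 6, 8), (n, 20, 37, 8), (z, 37, 19, 29), (z, 37, 19, 36), (z, 37, 19, 4)}
(U ⋈ S) ⋈ R (natural join on E): {(a, 24, 33, 34, 20, 23), (a, 24, 33, 34, 26, 15), (a, 27, 24, 34, 20, 23), (a, 27, 24, 34, 26, 15), (a, 4, 29, 34, 20, 23), (a, 4, 29, 34, 26, 15), (n, 19, 6, 8, 24, 29), (n, 20, 37, 8, 24, 29), (z, 37, 19, 36, 6, 16)}
Selection F != 24: {(a, 27, 24, 34, 20, 23), (a, 27, 24, 34, 26, 15), (a, 4, 29, 34, 20, 23), (a, 4, 29, 34, 26, 15), (n, 19, 6, 8, 24, 29), (n, 20, 37, 8, 24, 29), (z, 37, 19, 36, 6, 16)}
Keep only column(s) D, C (3 duplicate(s) eliminated): {(15, 26), (16, 6), (23, 20), (29, 24)}
Set union of the two operands is {(11, 35), (15, 26), (16, 6), (23, 20), (29, 24), (37, 19), (39, 17)}.
Keep only column(s) C, D: {(17, 39), (19, 37), (20, 23), (24, 29), (26, 15), (35, 11), (6, 16)}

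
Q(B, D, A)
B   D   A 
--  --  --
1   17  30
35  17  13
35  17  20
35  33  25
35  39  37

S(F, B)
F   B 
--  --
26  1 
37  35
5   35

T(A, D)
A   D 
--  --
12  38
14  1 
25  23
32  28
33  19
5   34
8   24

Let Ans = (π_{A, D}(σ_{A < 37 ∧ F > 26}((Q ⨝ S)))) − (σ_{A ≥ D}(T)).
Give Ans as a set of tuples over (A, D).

{(13, 17), (20, 17), (25, 33)}

Natural join on B: {(1, 17, 30, 26), (35, 17, 13, 37), (35, 17, 13, 5), (35, 17, 20, 37), (35, 17, 20, 5), (35, 33, 25, 37), (35, 33, 25, 5), (35, 39, 37, 37), (35, 39, 37, 5)}
Selection A < 37 ∧ F > 26: {(35, 17, 13, 37), (35, 17, 20, 37), (35, 33, 25, 37)}
π[A, D]: project onto (A, D) → {(13, 17), (20, 17), (25, 33)}
Selection A ≥ D: {(14, 1), (25, 23), (32, 28), (33, 19)}
Difference: {(13, 17), (20, 17), (25, 33)} with {(14, 1), (25, 23), (32, 28), (33, 19)} → {(13, 17), (20, 17), (25, 33)}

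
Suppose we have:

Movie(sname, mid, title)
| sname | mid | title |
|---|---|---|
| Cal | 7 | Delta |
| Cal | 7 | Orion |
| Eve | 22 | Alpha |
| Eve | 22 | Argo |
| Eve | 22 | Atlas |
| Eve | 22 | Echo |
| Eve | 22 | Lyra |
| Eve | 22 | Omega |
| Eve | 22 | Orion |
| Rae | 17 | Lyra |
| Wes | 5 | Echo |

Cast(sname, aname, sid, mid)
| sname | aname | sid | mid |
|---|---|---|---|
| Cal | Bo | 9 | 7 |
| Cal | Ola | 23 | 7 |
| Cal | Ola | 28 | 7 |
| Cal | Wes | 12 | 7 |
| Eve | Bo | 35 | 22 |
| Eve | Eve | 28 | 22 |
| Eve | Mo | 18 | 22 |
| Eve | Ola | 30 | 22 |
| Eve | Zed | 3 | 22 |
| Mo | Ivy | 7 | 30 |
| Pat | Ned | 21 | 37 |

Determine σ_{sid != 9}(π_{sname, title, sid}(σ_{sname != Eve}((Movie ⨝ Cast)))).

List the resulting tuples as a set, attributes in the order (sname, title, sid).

{(Cal, Delta, 12), (Cal, Delta, 23), (Cal, Delta, 28), (Cal, Orion, 12), (Cal, Orion, 23), (Cal, Orion, 28)}

Joining Movie and Cast on sname, mid yields {(Cal, 7, Delta, Bo, 9), (Cal, 7, Delta, Ola, 23), (Cal, 7, Delta, Ola, 28), (Cal, 7, Delta, Wes, 12), (Cal, 7, Orion, Bo, 9), (Cal, 7, Orion, Ola, 23), (Cal, 7, Orion, Ola, 28), (Cal, 7, Orion, Wes, 12), (Eve, 22, Alpha, Bo, 35), (Eve, 22, Alpha, Eve, 28), (Eve, 22, Alpha, Mo, 18), (Eve, 22, Alpha, Ola, 30), (Eve, 22, Alpha, Zed, 3), (Eve, 22, Argo, Bo, 35), (Eve, 22, Argo, Eve, 28), (Eve, 22, Argo, Mo, 18), (Eve, 22, Argo, Ola, 30), (Eve, 22, Argo, Zed, 3), (Eve, 22, Atlas, Bo, 35), (Eve, 22, Atlas, Eve, 28), (Eve, 22, Atlas, Mo, 18), (Eve, 22, Atlas, Ola, 30), (Eve, 22, Atlas, Zed, 3), (Eve, 22, Echo, Bo, 35), (Eve, 22, Echo, Eve, 28), (Eve, 22, Echo, Mo, 18), (Eve, 22, Echo, Ola, 30), (Eve, 22, Echo, Zed, 3), (Eve, 22, Lyra, Bo, 35), (Eve, 22, Lyra, Eve, 28), (Eve, 22, Lyra, Mo, 18), (Eve, 22, Lyra, Ola, 30), (Eve, 22, Lyra, Zed, 3), (Eve, 22, Omega, Bo, 35), (Eve, 22, Omega, Eve, 28), (Eve, 22, Omega, Mo, 18), (Eve, 22, Omega, Ola, 30), (Eve, 22, Omega, Zed, 3), (Eve, 22, Orion, Bo, 35), (Eve, 22, Orion, Eve, 28), (Eve, 22, Orion, Mo, 18), (Eve, 22, Orion, Ola, 30), (Eve, 22, Orion, Zed, 3)}.
σ[sname != Eve]: keep tuples satisfying sname != Eve → {(Cal, 7, Delta, Bo, 9), (Cal, 7, Delta, Ola, 23), (Cal, 7, Delta, Ola, 28), (Cal, 7, Delta, Wes, 12), (Cal, 7, Orion, Bo, 9), (Cal, 7, Orion, Ola, 23), (Cal, 7, Orion, Ola, 28), (Cal, 7, Orion, Wes, 12)}
π[sname, title, sid]: project onto (sname, title, sid) → {(Cal, Delta, 12), (Cal, Delta, 23), (Cal, Delta, 28), (Cal, Delta, 9), (Cal, Orion, 12), (Cal, Orion, 23), (Cal, Orion, 28), (Cal, Orion, 9)}
σ[sid != 9]: keep tuples satisfying sid != 9 → {(Cal, Delta, 12), (Cal, Delta, 23), (Cal, Delta, 28), (Cal, Orion, 12), (Cal, Orion, 23), (Cal, Orion, 28)}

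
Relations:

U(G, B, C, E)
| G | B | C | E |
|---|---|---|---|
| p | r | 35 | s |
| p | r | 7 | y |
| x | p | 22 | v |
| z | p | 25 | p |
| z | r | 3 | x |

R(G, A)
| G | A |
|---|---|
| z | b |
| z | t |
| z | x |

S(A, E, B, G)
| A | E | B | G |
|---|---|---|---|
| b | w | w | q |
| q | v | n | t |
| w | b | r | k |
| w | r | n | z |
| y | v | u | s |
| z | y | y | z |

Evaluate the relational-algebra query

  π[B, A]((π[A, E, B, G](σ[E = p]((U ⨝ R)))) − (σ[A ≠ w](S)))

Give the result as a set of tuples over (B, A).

Natural join on G: {(z, p, 25, p, b), (z, p, 25, p, t), (z, p, 25, p, x), (z, r, 3, x, b), (z, r, 3, x, t), (z, r, 3, x, x)}
Filtering on E = p leaves {(z, p, 25, p, b), (z, p, 25, p, t), (z, p, 25, p, x)}.
Keep only column(s) A, E, B, G: {(b, p, p, z), (t, p, p, z), (x, p, p, z)}
Filtering on A ≠ w leaves {(b, w, w, q), (q, v, n, t), (y, v, u, s), (z, y, y, z)}.
Taking the difference: {(b, p, p, z), (t, p, p, z), (x, p, p, z)}
Keep only column(s) B, A: {(p, b), (p, t), (p, x)}

{(p, b), (p, t), (p, x)}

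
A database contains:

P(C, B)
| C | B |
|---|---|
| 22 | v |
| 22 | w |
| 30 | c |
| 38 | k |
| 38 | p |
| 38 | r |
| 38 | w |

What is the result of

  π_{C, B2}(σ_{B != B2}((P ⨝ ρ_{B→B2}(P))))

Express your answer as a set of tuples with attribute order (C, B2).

ρ[B→B2]: schema becomes (C, B2); tuples unchanged.
P ⋈ ρ_{B→B2}(P) (natural join on C): {(22, v, v), (22, v, w), (22, w, v), (22, w, w), (30, c, c), (38, k, k), (38, k, p), (38, k, r), (38, k, w), (38, p, k), (38, p, p), (38, p, r), (38, p, w), (38, r, k), (38, r, p), (38, r, r), (38, r, w), (38, w, k), (38, w, p), (38, w, r), (38, w, w)}
Apply σ_{B != B2}; surviving tuples: {(22, v, w), (22, w, v), (38, k, p), (38, k, r), (38, k, w), (38, p, k), (38, p, r), (38, p, w), (38, r, k), (38, r, p), (38, r, w), (38, w, k), (38, w, p), (38, w, r)}
π_{C, B2} gives {(22, v), (22, w), (38, k), (38, p), (38, r), (38, w)} (8 duplicate(s) eliminated).

{(22, v), (22, w), (38, k), (38, p), (38, r), (38, w)}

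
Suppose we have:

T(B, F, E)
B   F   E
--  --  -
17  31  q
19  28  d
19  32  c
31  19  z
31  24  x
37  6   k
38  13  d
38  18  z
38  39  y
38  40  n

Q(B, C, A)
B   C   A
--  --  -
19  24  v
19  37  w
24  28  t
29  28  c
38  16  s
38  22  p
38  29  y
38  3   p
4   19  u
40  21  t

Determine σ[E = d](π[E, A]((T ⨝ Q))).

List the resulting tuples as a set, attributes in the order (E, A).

T ⋈ Q (natural join on B): {(19, 28, d, 24, v), (19, 28, d, 37, w), (19, 32, c, 24, v), (19, 32, c, 37, w), (38, 13, d, 16, s), (38, 13, d, 22, p), (38, 13, d, 29, y), (38, 13, d, 3, p), (38, 18, z, 16, s), (38, 18, z, 22, p), (38, 18, z, 29, y), (38, 18, z, 3, p), (38, 39, y, 16, s), (38, 39, y, 22, p), (38, 39, y, 29, y), (38, 39, y, 3, p), (38, 40, n, 16, s), (38, 40, n, 22, p), (38, 40, n, 29, y), (38, 40, n, 3, p)}
Keep only column(s) E, A (4 duplicate(s) eliminated): {(c, v), (c, w), (d, p), (d, s), (d, v), (d, w), (d, y), (n, p), (n, s), (n, y), (y, p), (y, s), (y, y), (z, p), (z, s), (z, y)}
Selection E = d: {(d, p), (d, s), (d, v), (d, w), (d, y)}

{(d, p), (d, s), (d, v), (d, w), (d, y)}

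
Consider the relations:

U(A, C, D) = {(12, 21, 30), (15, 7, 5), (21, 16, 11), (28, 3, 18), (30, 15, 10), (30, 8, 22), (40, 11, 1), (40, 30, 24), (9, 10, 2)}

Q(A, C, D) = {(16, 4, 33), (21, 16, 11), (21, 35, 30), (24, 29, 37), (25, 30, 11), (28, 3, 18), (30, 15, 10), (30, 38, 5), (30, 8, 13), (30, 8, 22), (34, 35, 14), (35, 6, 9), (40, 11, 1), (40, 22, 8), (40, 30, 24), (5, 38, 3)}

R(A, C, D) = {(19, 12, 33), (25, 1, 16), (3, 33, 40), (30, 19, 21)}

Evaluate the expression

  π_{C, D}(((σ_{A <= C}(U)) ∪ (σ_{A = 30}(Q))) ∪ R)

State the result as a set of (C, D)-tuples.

{(1, 16), (10, 2), (12, 33), (15, 10), (19, 21), (21, 30), (33, 40), (38, 5), (8, 13), (8, 22)}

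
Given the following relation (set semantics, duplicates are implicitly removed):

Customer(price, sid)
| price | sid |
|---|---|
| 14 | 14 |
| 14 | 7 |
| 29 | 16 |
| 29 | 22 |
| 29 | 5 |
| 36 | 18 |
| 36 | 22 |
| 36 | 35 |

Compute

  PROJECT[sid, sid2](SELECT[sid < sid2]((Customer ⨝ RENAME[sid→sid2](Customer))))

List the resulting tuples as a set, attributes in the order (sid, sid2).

{(16, 22), (18, 22), (18, 35), (22, 35), (5, 16), (5, 22), (7, 14)}

ρ[sid→sid2]: schema becomes (price, sid2); tuples unchanged.
Natural join on price: {(14, 14, 14), (14, 14, 7), (14, 7, 14), (14, 7, 7), (29, 16, 16), (29, 16, 22), (29, 16, 5), (29, 22, 16), (29, 22, 22), (29, 22, 5), (29, 5, 16), (29, 5, 22), (29, 5, 5), (36, 18, 18), (36, 18, 22), (36, 18, 35), (36, 22, 18), (36, 22, 22), (36, 22, 35), (36, 35, 18), (36, 35, 22), (36, 35, 35)}
σ[sid < sid2]: keep tuples satisfying sid < sid2 → {(14, 7, 14), (29, 16, 22), (29, 5, 16), (29, 5, 22), (36, 18, 22), (36, 18, 35), (36, 22, 35)}
Projecting to sid, sid2: {(16, 22), (18, 22), (18, 35), (22, 35), (5, 16), (5, 22), (7, 14)}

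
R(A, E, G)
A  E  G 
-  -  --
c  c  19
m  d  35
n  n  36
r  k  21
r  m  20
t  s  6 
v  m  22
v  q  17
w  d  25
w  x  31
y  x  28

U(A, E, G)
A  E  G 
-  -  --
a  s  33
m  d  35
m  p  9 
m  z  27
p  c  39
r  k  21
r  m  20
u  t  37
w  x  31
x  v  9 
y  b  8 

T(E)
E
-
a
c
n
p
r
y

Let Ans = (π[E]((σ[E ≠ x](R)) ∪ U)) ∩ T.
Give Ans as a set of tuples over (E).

Apply σ_{E ≠ x}; surviving tuples: {(c, c, 19), (m, d, 35), (n, n, 36), (r, k, 21), (r, m, 20), (t, s, 6), (v, m, 22), (v, q, 17), (w, d, 25)}
Taking the union: {(a, s, 33), (c, c, 19), (m, d, 35), (m, p, 9), (m, z, 27), (n, n, 36), (p, c, 39), (r, k, 21), (r, m, 20), (t, s, 6), (u, t, 37), (v, m, 22), (v, q, 17), (w, d, 25), (w, x, 31), (x, v, 9), (y, b, 8)}
π_{E} gives {b, c, d, k, m, n, p, q, s, t, v, x, z} (4 duplicate(s) eliminated).
Taking the intersection: {c, n, p}

{c, n, p}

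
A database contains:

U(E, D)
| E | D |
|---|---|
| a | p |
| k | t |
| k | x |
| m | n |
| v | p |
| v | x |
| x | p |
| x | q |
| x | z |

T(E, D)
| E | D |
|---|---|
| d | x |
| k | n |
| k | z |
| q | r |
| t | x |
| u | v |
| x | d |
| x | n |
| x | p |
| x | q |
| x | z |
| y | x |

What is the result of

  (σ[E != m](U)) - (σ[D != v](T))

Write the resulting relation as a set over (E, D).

σ[E != m]: keep tuples satisfying E != m → {(a, p), (k, t), (k, x), (v, p), (v, x), (x, p), (x, q), (x, z)}
σ[D != v]: keep tuples satisfying D != v → {(d, x), (k, n), (k, z), (q, r), (t, x), (x, d), (x, n), (x, p), (x, q), (x, z), (y, x)}
Difference: {(a, p), (k, t), (k, x), (v, p), (v, x), (x, p), (x, q), (x, z)} with {(d, x), (k, n), (k, z), (q, r), (t, x), (x, d), (x, n), (x, p), (x, q), (x, z), (y, x)} → {(a, p), (k, t), (k, x), (v, p), (v, x)}

{(a, p), (k, t), (k, x), (v, p), (v, x)}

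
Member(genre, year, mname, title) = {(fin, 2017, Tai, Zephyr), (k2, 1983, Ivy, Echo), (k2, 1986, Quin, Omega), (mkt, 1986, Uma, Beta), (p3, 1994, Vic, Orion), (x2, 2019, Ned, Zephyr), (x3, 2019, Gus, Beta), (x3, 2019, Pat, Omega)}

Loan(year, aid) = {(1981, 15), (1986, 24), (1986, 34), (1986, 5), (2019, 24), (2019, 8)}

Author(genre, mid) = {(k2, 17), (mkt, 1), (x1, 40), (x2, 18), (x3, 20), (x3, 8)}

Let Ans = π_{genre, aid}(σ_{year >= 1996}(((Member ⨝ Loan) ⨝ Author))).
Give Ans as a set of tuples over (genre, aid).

{(x2, 24), (x2, 8), (x3, 24), (x3, 8)}

Natural join on year: {(k2, 1986, Quin, Omega, 24), (k2, 1986, Quin, Omega, 34), (k2, 1986, Quin, Omega, 5), (mkt, 1986, Uma, Beta, 24), (mkt, 1986, Uma, Beta, 34), (mkt, 1986, Uma, Beta, 5), (x2, 2019, Ned, Zephyr, 24), (x2, 2019, Ned, Zephyr, 8), (x3, 2019, Gus, Beta, 24), (x3, 2019, Gus, Beta, 8), (x3, 2019, Pat, Omega, 24), (x3, 2019, Pat, Omega, 8)}
Natural join on genre: {(k2, 1986, Quin, Omega, 24, 17), (k2, 1986, Quin, Omega, 34, 17), (k2, 1986, Quin, Omega, 5, 17), (mkt, 1986, Uma, Beta, 24, 1), (mkt, 1986, Uma, Beta, 34, 1), (mkt, 1986, Uma, Beta, 5, 1), (x2, 2019, Ned, Zephyr, 24, 18), (x2, 2019, Ned, Zephyr, 8, 18), (x3, 2019, Gus, Beta, 24, 20), (x3, 2019, Gus, Beta, 24, 8), (x3, 2019, Gus, Beta, 8, 20), (x3, 2019, Gus, Beta, 8, 8), (x3, 2019, Pat, Omega, 24, 20), (x3, 2019, Pat, Omega, 24, 8), (x3, 2019, Pat, Omega, 8, 20), (x3, 2019, Pat, Omega, 8, 8)}
σ[year >= 1996]: keep tuples satisfying year >= 1996 → {(x2, 2019, Ned, Zephyr, 24, 18), (x2, 2019, Ned, Zephyr, 8, 18), (x3, 2019, Gus, Beta, 24, 20), (x3, 2019, Gus, Beta, 24, 8), (x3, 2019, Gus, Beta, 8, 20), (x3, 2019, Gus, Beta, 8, 8), (x3, 2019, Pat, Omega, 24, 20), (x3, 2019, Pat, Omega, 24, 8), (x3, 2019, Pat, Omega, 8, 20), (x3, 2019, Pat, Omega, 8, 8)}
Projecting to genre, aid (6 duplicate(s) eliminated): {(x2, 24), (x2, 8), (x3, 24), (x3, 8)}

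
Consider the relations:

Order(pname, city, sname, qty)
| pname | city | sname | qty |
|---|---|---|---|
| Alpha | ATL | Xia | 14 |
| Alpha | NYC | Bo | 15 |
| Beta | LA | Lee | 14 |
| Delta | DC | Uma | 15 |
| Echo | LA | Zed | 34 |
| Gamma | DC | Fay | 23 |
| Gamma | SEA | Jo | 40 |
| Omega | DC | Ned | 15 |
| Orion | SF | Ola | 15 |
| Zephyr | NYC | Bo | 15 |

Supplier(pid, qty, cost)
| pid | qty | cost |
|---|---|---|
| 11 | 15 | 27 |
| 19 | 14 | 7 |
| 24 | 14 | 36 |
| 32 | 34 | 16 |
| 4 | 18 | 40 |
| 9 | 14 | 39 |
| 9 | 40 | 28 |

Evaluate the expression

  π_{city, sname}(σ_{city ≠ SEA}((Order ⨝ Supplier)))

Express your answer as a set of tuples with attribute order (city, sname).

{(ATL, Xia), (DC, Ned), (DC, Uma), (LA, Lee), (LA, Zed), (NYC, Bo), (SF, Ola)}

Natural join on qty: {(Alpha, ATL, Xia, 14, 19, 7), (Alpha, ATL, Xia, 14, 24, 36), (Alpha, ATL, Xia, 14, 9, 39), (Alpha, NYC, Bo, 15, 11, 27), (Beta, LA, Lee, 14, 19, 7), (Beta, LA, Lee, 14, 24, 36), (Beta, LA, Lee, 14, 9, 39), (Delta, DC, Uma, 15, 11, 27), (Echo, LA, Zed, 34, 32, 16), (Gamma, SEA, Jo, 40, 9, 28), (Omega, DC, Ned, 15, 11, 27), (Orion, SF, Ola, 15, 11, 27), (Zephyr, NYC, Bo, 15, 11, 27)}
Filtering on city ≠ SEA leaves {(Alpha, ATL, Xia, 14, 19, 7), (Alpha, ATL, Xia, 14, 24, 36), (Alpha, ATL, Xia, 14, 9, 39), (Alpha, NYC, Bo, 15, 11, 27), (Beta, LA, Lee, 14, 19, 7), (Beta, LA, Lee, 14, 24, 36), (Beta, LA, Lee, 14, 9, 39), (Delta, DC, Uma, 15, 11, 27), (Echo, LA, Zed, 34, 32, 16), (Omega, DC, Ned, 15, 11, 27), (Orion, SF, Ola, 15, 11, 27), (Zephyr, NYC, Bo, 15, 11, 27)}.
Projecting to city, sname (5 duplicate(s) eliminated): {(ATL, Xia), (DC, Ned), (DC, Uma), (LA, Lee), (LA, Zed), (NYC, Bo), (SF, Ola)}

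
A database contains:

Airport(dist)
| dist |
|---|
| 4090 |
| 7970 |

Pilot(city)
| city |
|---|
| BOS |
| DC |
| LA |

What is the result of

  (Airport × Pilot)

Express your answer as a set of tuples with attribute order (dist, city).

{(4090, BOS), (4090, DC), (4090, LA), (7970, BOS), (7970, DC), (7970, LA)}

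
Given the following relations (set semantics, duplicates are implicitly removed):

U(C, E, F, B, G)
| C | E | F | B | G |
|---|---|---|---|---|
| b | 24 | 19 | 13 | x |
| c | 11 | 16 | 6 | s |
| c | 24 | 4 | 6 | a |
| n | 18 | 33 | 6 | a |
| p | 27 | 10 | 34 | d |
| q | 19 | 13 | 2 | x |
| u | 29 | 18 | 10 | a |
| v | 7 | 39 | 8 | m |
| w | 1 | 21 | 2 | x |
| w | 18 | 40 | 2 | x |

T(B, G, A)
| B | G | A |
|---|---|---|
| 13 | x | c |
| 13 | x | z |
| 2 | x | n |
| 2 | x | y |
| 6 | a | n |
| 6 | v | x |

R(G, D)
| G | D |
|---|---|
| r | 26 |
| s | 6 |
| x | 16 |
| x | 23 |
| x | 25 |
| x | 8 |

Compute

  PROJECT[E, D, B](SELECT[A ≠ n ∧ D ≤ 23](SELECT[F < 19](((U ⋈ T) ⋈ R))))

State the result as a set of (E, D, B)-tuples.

Natural join on B, G: {(b, 24, 19, 13, x, c), (b, 24, 19, 13, x, z), (c, 24, 4, 6, a, n), (n, 18, 33, 6, a, n), (q, 19, 13, 2, x, n), (q, 19, 13, 2, x, y), (w, 1, 21, 2, x, n), (w, 1, 21, 2, x, y), (w, 18, 40, 2, x, n), (w, 18, 40, 2, x, y)}
Natural join on G: {(b, 24, 19, 13, x, c, 16), (b, 24, 19, 13, x, c, 23), (b, 24, 19, 13, x, c, 25), (b, 24, 19, 13, x, c, 8), (b, 24, 19, 13, x, z, 16), (b, 24, 19, 13, x, z, 23), (b, 24, 19, 13, x, z, 25), (b, 24, 19, 13, x, z, 8), (q, 19, 13, 2, x, n, 16), (q, 19, 13, 2, x, n, 23), (q, 19, 13, 2, x, n, 25), (q, 19, 13, 2, x, n, 8), (q, 19, 13, 2, x, y, 16), (q, 19, 13, 2, x, y, 23), (q, 19, 13, 2, x, y, 25), (q, 19, 13, 2, x, y, 8), (w, 1, 21, 2, x, n, 16), (w, 1, 21, 2, x, n, 23), (w, 1, 21, 2, x, n, 25), (w, 1, 21, 2, x, n, 8), (w, 1, 21, 2, x, y, 16), (w, 1, 21, 2, x, y, 23), (w, 1, 21, 2, x, y, 25), (w, 1, 21, 2, x, y, 8), (w, 18, 40, 2, x, n, 16), (w, 18, 40, 2, x, n, 23), (w, 18, 40, 2, x, n, 25), (w, 18, 40, 2, x, n, 8), (w, 18, 40, 2, x, y, 16), (w, 18, 40, 2, x, y, 23), (w, 18, 40, 2, x, y, 25), (w, 18, 40, 2, x, y, 8)}
σ[F < 19]: keep tuples satisfying F < 19 → {(q, 19, 13, 2, x, n, 16), (q, 19, 13, 2, x, n, 23), (q, 19, 13, 2, x, n, 25), (q, 19, 13, 2, x, n, 8), (q, 19, 13, 2, x, y, 16), (q, 19, 13, 2, x, y, 23), (q, 19, 13, 2, x, y, 25), (q, 19, 13, 2, x, y, 8)}
σ[A ≠ n ∧ D ≤ 23]: keep tuples satisfying A ≠ n ∧ D ≤ 23 → {(q, 19, 13, 2, x, y, 16), (q, 19, 13, 2, x, y, 23), (q, 19, 13, 2, x, y, 8)}
Keep only column(s) E, D, B: {(19, 16, 2), (19, 23, 2), (19, 8, 2)}

{(19, 16, 2), (19, 23, 2), (19, 8, 2)}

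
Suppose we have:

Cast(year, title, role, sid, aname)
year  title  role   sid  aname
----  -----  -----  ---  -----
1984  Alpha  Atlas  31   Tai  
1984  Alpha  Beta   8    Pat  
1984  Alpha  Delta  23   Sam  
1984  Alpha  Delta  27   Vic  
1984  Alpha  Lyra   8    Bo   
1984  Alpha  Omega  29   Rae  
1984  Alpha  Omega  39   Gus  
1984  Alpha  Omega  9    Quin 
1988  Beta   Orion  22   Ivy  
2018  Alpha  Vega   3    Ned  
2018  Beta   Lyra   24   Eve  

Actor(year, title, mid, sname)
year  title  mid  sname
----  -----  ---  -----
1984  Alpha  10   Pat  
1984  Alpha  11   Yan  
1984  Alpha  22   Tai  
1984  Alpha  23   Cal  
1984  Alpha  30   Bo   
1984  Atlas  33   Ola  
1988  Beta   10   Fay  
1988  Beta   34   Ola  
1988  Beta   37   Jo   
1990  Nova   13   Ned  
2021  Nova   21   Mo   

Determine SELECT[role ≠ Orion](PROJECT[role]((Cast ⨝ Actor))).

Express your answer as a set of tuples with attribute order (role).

Cast ⋈ Actor (natural join on year, title): {(1984, Alpha, Atlas, 31, Tai, 10, Pat), (1984, Alpha, Atlas, 31, Tai, 11, Yan), (1984, Alpha, Atlas, 31, Tai, 22, Tai), (1984, Alpha, Atlas, 31, Tai, 23, Cal), (1984, Alpha, Atlas, 31, Tai, 30, Bo), (1984, Alpha, Beta, 8, Pat, 10, Pat), (1984, Alpha, Beta, 8, Pat, 11, Yan), (1984, Alpha, Beta, 8, Pat, 22, Tai), (1984, Alpha, Beta, 8, Pat, 23, Cal), (1984, Alpha, Beta, 8, Pat, 30, Bo), (1984, Alpha, Delta, 23, Sam, 10, Pat), (1984, Alpha, Delta, 23, Sam, 11, Yan), (1984, Alpha, Delta, 23, Sam, 22, Tai), (1984, Alpha, Delta, 23, Sam, 23, Cal), (1984, Alpha, Delta, 23, Sam, 30, Bo), (1984, Alpha, Delta, 27, Vic, 10, Pat), (1984, Alpha, Delta, 27, Vic, 11, Yan), (1984, Alpha, Delta, 27, Vic, 22, Tai), (1984, Alpha, Delta, 27, Vic, 23, Cal), (1984, Alpha, Delta, 27, Vic, 30, Bo), (1984, Alpha, Lyra, 8, Bo, 10, Pat), (1984, Alpha, Lyra, 8, Bo, 11, Yan), (1984, Alpha, Lyra, 8, Bo, 22, Tai), (1984, Alpha, Lyra, 8, Bo, 23, Cal), (1984, Alpha, Lyra, 8, Bo, 30, Bo), (1984, Alpha, Omega, 29, Rae, 10, Pat), (1984, Alpha, Omega, 29, Rae, 11, Yan), (1984, Alpha, Omega, 29, Rae, 22, Tai), (1984, Alpha, Omega, 29, Rae, 23, Cal), (1984, Alpha, Omega, 29, Rae, 30, Bo), (1984, Alpha, Omega, 39, Gus, 10, Pat), (1984, Alpha, Omega, 39, Gus, 11, Yan), (1984, Alpha, Omega, 39, Gus, 22, Tai), (1984, Alpha, Omega, 39, Gus, 23, Cal), (1984, Alpha, Omega, 39, Gus, 30, Bo), (1984, Alpha, Omega, 9, Quin, 10, Pat), (1984, Alpha, Omega, 9, Quin, 11, Yan), (1984, Alpha, Omega, 9, Quin, 22, Tai), (1984, Alpha, Omega, 9, Quin, 23, Cal), (1984, Alpha, Omega, 9, Quin, 30, Bo), (1988, Beta, Orion, 22, Ivy, 10, Fay), (1988, Beta, Orion, 22, Ivy, 34, Ola), (1988, Beta, Orion, 22, Ivy, 37, Jo)}
Keep only column(s) role (37 duplicate(s) eliminated): {Atlas, Beta, Delta, Lyra, Omega, Orion}
Filtering on role ≠ Orion leaves {Atlas, Beta, Delta, Lyra, Omega}.

{Atlas, Beta, Delta, Lyra, Omega}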